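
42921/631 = 68 + 13/631=   68.02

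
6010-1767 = 4243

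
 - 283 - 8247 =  - 8530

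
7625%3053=1519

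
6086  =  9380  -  3294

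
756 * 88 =66528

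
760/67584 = 95/8448 = 0.01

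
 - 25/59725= - 1 +2388/2389= -0.00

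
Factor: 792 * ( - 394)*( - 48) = 2^8*3^3*11^1*197^1   =  14978304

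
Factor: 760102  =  2^1* 7^1*54293^1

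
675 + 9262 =9937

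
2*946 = 1892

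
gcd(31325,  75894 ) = 7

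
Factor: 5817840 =2^4 * 3^1 * 5^1 * 7^1*3463^1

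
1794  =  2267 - 473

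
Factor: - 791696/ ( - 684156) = 2^2*3^( - 1 )*11^( - 1) * 71^ (  -  1) * 73^(  -  1) * 49481^1 = 197924/171039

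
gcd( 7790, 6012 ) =2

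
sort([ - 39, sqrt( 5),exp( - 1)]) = [ - 39,exp(- 1), sqrt(5) ]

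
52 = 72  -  20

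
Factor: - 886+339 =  - 547^1 =-547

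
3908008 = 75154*52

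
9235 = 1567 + 7668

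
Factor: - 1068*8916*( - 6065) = 57752676720 = 2^4*3^2*5^1* 89^1*743^1*1213^1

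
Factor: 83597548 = 2^2 * 23^1*908669^1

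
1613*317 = 511321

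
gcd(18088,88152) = 8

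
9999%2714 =1857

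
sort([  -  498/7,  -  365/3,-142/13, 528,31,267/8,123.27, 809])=[ - 365/3, - 498/7 ,-142/13,31  ,  267/8, 123.27, 528, 809]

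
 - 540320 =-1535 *352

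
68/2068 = 17/517= 0.03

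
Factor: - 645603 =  - 3^1  *  7^1 * 71^1*433^1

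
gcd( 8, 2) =2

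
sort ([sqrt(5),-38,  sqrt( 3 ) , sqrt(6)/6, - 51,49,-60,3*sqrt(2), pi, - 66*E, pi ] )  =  [- 66 * E, - 60,  -  51, - 38,sqrt( 6)/6 , sqrt( 3 ),sqrt( 5), pi,pi,3*sqrt( 2 ),  49 ] 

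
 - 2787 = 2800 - 5587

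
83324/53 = 1572 + 8/53 = 1572.15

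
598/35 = 17+3/35 = 17.09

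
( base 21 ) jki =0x2271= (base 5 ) 240232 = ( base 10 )8817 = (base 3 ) 110002120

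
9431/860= 9431/860 = 10.97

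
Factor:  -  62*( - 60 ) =3720 = 2^3*3^1*5^1 *31^1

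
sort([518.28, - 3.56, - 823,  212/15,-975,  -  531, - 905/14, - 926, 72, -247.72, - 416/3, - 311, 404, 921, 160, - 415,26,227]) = [ - 975, - 926,  -  823, - 531,- 415, - 311, - 247.72, - 416/3, - 905/14, - 3.56, 212/15,26,  72, 160, 227,404, 518.28,921]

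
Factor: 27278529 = 3^1 * 23^1*61^1 *6481^1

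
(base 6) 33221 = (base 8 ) 11015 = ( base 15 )1581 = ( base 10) 4621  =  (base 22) 9C1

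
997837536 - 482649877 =515187659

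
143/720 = 143/720  =  0.20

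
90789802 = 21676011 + 69113791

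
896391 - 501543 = 394848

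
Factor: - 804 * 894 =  - 718776 = - 2^3*3^2* 67^1 * 149^1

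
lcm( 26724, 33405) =133620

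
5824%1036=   644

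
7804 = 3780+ 4024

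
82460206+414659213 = 497119419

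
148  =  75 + 73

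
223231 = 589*379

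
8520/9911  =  8520/9911 = 0.86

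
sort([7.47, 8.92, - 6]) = [  -  6, 7.47,8.92]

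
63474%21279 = 20916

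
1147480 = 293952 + 853528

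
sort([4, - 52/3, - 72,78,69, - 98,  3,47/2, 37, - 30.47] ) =[ - 98, - 72, - 30.47, - 52/3,3,4 , 47/2, 37,  69,78]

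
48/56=6/7= 0.86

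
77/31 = 77/31 = 2.48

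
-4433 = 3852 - 8285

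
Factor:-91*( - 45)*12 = 49140 = 2^2*3^3*5^1*7^1*13^1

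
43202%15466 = 12270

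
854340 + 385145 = 1239485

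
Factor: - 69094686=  - 2^1*3^1 * 2789^1*4129^1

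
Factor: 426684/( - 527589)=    - 148/183 = -  2^2*3^( - 1 )*37^1* 61^(-1)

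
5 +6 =11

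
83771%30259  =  23253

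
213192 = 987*216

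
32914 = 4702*7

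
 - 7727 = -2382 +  - 5345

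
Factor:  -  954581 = - 359^1*2659^1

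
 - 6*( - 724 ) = 4344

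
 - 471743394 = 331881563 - 803624957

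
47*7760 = 364720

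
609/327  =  1+ 94/109 = 1.86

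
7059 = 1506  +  5553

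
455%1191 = 455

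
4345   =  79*55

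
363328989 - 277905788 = 85423201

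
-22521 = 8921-31442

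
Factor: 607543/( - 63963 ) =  - 3^( - 3)*23^( - 1)*103^(-1 )*541^1*1123^1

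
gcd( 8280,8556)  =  276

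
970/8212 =485/4106 = 0.12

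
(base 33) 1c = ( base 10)45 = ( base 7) 63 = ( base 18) 29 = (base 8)55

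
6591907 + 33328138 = 39920045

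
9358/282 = 33 + 26/141 = 33.18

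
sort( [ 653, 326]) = [ 326, 653]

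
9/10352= 9/10352=0.00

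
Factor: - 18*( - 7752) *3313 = 2^4*3^3*17^1*19^1*3313^1 = 462282768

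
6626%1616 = 162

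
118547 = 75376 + 43171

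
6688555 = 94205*71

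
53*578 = 30634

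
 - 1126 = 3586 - 4712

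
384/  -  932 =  - 1 + 137/233= -  0.41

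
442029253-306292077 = 135737176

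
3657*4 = 14628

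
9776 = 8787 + 989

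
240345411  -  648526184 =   -  408180773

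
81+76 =157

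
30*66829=2004870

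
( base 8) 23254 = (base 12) 5890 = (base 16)26AC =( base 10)9900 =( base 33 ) 930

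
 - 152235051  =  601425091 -753660142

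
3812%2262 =1550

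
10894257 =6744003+4150254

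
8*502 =4016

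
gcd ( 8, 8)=8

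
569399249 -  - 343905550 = 913304799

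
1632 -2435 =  - 803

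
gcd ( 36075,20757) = 111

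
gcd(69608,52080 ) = 56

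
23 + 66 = 89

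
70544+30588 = 101132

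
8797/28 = 314 + 5/28  =  314.18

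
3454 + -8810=-5356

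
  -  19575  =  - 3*6525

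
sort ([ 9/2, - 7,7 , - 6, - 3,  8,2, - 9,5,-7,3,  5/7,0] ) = [-9, - 7, -7, - 6,-3,0,5/7, 2, 3,9/2,5,7,8]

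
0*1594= 0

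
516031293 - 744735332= - 228704039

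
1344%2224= 1344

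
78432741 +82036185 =160468926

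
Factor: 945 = 3^3 * 5^1*7^1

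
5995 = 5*1199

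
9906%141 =36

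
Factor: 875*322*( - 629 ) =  - 177220750 = - 2^1* 5^3*7^2*17^1*23^1*37^1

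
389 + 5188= 5577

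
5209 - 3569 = 1640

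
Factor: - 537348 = -2^2*3^1 * 7^1 * 6397^1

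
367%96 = 79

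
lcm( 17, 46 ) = 782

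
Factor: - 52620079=-73^1*197^1*3659^1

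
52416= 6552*8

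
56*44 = 2464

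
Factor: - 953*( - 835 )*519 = 3^1*5^1 * 167^1*173^1*953^1 = 412996845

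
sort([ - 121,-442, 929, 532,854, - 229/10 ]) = [ - 442, - 121, - 229/10,  532, 854,929] 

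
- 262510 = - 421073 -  - 158563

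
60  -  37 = 23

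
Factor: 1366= 2^1*683^1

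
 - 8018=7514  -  15532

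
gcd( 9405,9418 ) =1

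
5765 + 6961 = 12726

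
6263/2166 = 2 + 1931/2166= 2.89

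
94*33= 3102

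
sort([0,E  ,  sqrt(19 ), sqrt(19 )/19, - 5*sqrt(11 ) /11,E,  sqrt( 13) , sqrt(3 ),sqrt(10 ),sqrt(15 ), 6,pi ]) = [ - 5*sqrt( 11) /11, 0,sqrt(19) /19, sqrt(3), E,E,pi,sqrt( 10), sqrt(13 ), sqrt(15 ),sqrt(19),6]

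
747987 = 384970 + 363017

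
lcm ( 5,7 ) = 35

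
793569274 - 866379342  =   - 72810068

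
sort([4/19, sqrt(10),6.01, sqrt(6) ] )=[4/19, sqrt( 6), sqrt (10 ), 6.01]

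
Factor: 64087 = 19^1* 3373^1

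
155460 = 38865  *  4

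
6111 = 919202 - 913091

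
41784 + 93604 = 135388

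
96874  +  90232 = 187106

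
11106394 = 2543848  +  8562546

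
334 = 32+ 302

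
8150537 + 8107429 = 16257966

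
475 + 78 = 553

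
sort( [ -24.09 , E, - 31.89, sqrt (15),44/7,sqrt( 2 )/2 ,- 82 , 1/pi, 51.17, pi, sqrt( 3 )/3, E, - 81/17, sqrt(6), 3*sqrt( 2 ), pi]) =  [ - 82,  -  31.89, -24.09, - 81/17, 1/pi,sqrt( 3 )/3,sqrt( 2)/2,  sqrt( 6 ) , E,E, pi, pi , sqrt(15 ),3 * sqrt( 2 ), 44/7,51.17 ] 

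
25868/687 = 25868/687 = 37.65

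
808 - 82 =726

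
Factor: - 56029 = -43^1*1303^1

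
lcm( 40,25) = 200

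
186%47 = 45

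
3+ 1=4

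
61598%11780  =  2698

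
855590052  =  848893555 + 6696497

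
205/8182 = 205/8182 = 0.03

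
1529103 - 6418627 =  - 4889524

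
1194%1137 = 57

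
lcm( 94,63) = 5922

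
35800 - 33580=2220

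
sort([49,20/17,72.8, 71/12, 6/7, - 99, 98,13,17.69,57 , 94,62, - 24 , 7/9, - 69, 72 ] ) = [-99, - 69,-24,7/9,6/7,20/17,71/12,13,17.69,49,57,62,72 , 72.8,  94,98] 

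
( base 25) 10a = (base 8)1173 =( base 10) 635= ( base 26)ob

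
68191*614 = 41869274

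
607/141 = 4+43/141 = 4.30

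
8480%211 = 40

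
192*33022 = 6340224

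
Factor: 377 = 13^1*29^1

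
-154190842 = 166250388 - 320441230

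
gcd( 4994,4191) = 11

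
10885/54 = 10885/54 = 201.57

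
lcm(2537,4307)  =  185201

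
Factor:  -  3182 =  - 2^1 * 37^1 * 43^1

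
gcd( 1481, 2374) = 1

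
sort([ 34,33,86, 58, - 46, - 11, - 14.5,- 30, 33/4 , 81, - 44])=[ - 46,-44, - 30, - 14.5, - 11, 33/4, 33, 34,58,81,86]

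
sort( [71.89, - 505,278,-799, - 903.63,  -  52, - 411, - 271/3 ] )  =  [ - 903.63,- 799, - 505, - 411, - 271/3,-52,71.89, 278 ] 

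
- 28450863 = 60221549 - 88672412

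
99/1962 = 11/218 = 0.05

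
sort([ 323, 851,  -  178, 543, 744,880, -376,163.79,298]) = [ - 376,-178, 163.79, 298, 323, 543, 744,851,880 ]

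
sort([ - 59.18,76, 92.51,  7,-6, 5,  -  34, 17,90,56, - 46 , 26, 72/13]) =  [ - 59.18, - 46, - 34,-6,5, 72/13,  7,  17, 26,  56,  76, 90 , 92.51] 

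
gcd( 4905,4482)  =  9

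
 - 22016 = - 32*688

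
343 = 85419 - 85076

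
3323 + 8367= 11690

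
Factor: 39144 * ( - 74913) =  - 2^3 * 3^2 * 7^1*233^1*24971^1= - 2932394472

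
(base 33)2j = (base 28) 31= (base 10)85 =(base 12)71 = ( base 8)125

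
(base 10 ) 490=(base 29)gq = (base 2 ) 111101010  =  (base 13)2B9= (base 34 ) EE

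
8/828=2/207 = 0.01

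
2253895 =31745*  71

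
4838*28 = 135464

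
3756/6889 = 3756/6889 = 0.55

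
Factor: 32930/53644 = 2^( - 1)*5^1*37^1 * 89^1* 13411^( - 1) = 16465/26822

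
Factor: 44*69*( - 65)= - 197340  =  -2^2*3^1  *5^1*11^1*13^1 * 23^1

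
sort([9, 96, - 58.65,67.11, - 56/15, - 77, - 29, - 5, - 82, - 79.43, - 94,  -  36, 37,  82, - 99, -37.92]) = [-99, - 94 ,-82,-79.43, - 77, - 58.65, - 37.92,-36, - 29, - 5,-56/15 , 9, 37,67.11, 82, 96] 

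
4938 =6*823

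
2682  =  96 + 2586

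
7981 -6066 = 1915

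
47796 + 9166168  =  9213964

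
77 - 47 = 30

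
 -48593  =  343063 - 391656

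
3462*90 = 311580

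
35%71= 35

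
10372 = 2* 5186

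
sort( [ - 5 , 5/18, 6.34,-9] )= [ - 9, - 5,5/18,6.34 ] 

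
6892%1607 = 464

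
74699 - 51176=23523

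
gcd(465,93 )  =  93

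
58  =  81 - 23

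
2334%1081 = 172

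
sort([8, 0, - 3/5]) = [ - 3/5, 0, 8]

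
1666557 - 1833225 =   -  166668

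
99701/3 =99701/3 = 33233.67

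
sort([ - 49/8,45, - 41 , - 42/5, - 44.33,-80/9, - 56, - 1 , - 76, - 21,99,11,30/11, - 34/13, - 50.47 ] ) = [ - 76, - 56, - 50.47, - 44.33, - 41,-21,  -  80/9,-42/5, - 49/8, - 34/13, - 1, 30/11, 11, 45,99]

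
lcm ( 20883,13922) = 41766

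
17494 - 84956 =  - 67462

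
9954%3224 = 282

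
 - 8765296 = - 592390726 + 583625430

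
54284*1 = 54284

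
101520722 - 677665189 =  - 576144467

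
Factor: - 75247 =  - 47^1*1601^1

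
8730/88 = 99 + 9/44 = 99.20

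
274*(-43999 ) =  - 12055726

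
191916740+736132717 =928049457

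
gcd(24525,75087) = 9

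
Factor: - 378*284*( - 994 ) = 2^4 *3^3*7^2*71^2 = 106707888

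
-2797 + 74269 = 71472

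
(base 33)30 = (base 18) 59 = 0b1100011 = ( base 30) 39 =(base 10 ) 99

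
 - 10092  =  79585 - 89677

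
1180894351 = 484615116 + 696279235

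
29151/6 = 4858 + 1/2 = 4858.50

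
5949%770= 559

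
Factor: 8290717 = 1223^1*6779^1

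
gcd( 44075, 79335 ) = 8815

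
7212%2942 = 1328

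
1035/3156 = 345/1052 = 0.33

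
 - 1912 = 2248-4160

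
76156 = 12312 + 63844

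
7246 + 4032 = 11278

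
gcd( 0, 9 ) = 9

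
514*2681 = 1378034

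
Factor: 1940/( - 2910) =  - 2^1*3^( - 1) = - 2/3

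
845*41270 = 34873150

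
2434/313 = 2434/313 = 7.78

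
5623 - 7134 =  - 1511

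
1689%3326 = 1689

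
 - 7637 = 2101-9738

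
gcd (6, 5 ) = 1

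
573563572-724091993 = -150528421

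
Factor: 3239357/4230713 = 11^1*59^( - 1 )*181^1 * 1627^1 * 71707^( - 1)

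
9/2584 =9/2584 = 0.00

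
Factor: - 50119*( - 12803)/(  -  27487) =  - 641673557/27487=-7^1*31^1*59^1*27487^( - 1)*50119^1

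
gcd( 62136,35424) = 72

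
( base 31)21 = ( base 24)2F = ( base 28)27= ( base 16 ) 3f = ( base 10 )63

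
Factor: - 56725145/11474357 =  - 5^1 * 11345029^1 * 11474357^( - 1) 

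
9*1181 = 10629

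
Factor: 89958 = 2^1*3^1*11^1*29^1* 47^1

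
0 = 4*0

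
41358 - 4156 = 37202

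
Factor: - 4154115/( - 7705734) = 1384705/2568578 = 2^(-1 ) * 5^1*7^1*73^(-2 )*241^(- 1) * 39563^1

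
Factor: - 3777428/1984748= - 19^1 * 23^1*2161^1*496187^( - 1) = - 944357/496187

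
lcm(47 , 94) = 94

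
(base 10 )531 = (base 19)18I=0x213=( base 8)1023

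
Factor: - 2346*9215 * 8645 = - 2^1*3^1* 5^2*7^1*13^1*17^1*19^2*23^1 * 97^1 = -186890981550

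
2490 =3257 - 767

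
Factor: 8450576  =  2^4*67^1*7883^1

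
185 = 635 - 450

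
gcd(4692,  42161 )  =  1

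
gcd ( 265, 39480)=5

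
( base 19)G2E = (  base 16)16c4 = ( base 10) 5828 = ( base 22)C0K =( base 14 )21a4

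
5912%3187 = 2725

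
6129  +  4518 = 10647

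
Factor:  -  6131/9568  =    -  2^( - 5) *13^(-1)*23^ (-1 )*6131^1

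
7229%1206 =1199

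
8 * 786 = 6288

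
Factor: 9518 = 2^1*4759^1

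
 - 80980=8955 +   -  89935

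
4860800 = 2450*1984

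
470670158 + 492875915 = 963546073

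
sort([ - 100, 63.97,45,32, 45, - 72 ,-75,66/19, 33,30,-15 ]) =[ - 100, - 75,  -  72,- 15,66/19,30, 32 , 33, 45,45,  63.97]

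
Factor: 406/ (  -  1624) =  - 2^(-2 ) = - 1/4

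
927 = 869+58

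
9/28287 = 1/3143=0.00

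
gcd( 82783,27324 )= 1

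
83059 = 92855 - 9796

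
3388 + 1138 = 4526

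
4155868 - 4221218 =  - 65350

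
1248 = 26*48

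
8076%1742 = 1108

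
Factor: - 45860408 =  - 2^3 * 11^1*31^1* 16811^1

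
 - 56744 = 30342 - 87086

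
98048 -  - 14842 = 112890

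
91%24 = 19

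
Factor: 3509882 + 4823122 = 2^2*3^1*41^1*16937^1 = 8333004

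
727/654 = 1  +  73/654 = 1.11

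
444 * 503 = 223332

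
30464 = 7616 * 4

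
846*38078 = 32213988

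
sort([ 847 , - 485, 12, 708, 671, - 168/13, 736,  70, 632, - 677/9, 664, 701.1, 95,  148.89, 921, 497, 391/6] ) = [ - 485, - 677/9, - 168/13, 12, 391/6 , 70 , 95,148.89, 497, 632, 664, 671, 701.1,708,  736, 847, 921]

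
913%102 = 97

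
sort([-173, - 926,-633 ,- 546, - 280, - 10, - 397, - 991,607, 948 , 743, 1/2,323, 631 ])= [-991,  -  926 , - 633, - 546, - 397, - 280,-173 , - 10,1/2,323 , 607,631,  743, 948]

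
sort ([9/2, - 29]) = [  -  29,9/2]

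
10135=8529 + 1606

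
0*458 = 0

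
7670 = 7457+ 213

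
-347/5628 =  - 347/5628 = - 0.06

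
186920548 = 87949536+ 98971012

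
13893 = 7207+6686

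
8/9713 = 8/9713 = 0.00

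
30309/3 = 10103 = 10103.00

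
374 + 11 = 385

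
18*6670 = 120060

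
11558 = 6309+5249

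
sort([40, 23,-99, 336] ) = [ - 99,23, 40, 336 ]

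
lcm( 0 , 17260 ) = 0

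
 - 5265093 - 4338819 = - 9603912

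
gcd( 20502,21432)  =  6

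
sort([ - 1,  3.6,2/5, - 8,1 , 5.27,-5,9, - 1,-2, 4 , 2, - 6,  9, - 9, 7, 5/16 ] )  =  [-9,-8, - 6, - 5, - 2, - 1, - 1,5/16, 2/5,1, 2,3.6, 4,5.27, 7, 9, 9 ] 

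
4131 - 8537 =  - 4406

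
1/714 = 1/714 = 0.00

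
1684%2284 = 1684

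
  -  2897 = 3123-6020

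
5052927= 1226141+3826786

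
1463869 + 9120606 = 10584475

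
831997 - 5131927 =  - 4299930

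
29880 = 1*29880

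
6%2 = 0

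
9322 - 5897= 3425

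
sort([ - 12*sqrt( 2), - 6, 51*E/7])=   [ - 12*sqrt(2 ),-6, 51 * E/7]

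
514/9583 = 514/9583 =0.05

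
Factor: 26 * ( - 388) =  - 2^3*13^1*97^1 = - 10088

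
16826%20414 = 16826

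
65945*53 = 3495085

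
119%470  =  119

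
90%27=9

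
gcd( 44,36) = 4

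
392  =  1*392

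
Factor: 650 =2^1* 5^2*13^1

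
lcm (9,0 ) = 0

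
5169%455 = 164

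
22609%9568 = 3473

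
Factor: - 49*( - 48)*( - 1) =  - 2352 = - 2^4*3^1*7^2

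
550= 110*5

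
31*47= 1457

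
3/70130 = 3/70130 = 0.00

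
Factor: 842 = 2^1 * 421^1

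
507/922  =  507/922 =0.55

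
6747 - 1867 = 4880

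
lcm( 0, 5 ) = 0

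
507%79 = 33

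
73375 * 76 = 5576500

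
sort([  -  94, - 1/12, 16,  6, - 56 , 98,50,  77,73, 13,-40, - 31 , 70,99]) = [ - 94, - 56, - 40, - 31,- 1/12 , 6 , 13, 16,50, 70, 73,77, 98, 99]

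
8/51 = 8/51 = 0.16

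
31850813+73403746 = 105254559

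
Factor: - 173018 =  - 2^1*86509^1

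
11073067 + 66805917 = 77878984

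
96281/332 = 290 + 1/332=290.00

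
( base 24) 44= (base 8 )144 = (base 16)64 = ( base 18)5a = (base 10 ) 100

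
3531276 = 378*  9342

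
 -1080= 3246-4326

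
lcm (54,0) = 0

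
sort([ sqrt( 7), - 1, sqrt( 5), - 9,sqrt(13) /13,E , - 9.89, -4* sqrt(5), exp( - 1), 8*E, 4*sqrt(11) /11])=[ - 9.89, - 9, - 4 *sqrt (5), - 1 , sqrt (13)/13, exp ( - 1), 4*sqrt( 11)/11,sqrt(5),sqrt( 7), E,8* E ] 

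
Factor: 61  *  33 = 3^1*11^1*61^1= 2013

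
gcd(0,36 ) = 36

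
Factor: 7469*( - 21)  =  -156849 = -3^1*7^2*11^1*97^1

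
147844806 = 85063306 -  - 62781500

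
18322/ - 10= - 1833 + 4/5 = - 1832.20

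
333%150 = 33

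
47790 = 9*5310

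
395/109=395/109 = 3.62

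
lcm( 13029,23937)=1029291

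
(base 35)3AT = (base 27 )5f4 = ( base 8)7726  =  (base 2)111111010110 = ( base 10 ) 4054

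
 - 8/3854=-1+1923/1927  =  -  0.00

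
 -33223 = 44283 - 77506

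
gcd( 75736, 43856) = 8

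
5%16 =5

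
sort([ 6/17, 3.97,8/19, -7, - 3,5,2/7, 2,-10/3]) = [- 7, - 10/3, - 3, 2/7,6/17,  8/19, 2 , 3.97, 5] 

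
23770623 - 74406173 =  - 50635550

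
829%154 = 59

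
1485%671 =143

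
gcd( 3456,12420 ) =108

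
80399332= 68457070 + 11942262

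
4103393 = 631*6503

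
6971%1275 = 596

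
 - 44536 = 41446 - 85982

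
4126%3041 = 1085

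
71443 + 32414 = 103857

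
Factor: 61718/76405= 2^1 * 5^( - 1)*7^( - 1)*37^ ( - 1 ) * 59^ (-1)*30859^1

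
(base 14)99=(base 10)135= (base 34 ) 3x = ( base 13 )a5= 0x87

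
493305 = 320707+172598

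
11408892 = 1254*9098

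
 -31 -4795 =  - 4826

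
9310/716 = 4655/358= 13.00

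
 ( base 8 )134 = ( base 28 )38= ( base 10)92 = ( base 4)1130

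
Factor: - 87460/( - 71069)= 2^2*5^1*4373^1 * 71069^ ( - 1 )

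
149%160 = 149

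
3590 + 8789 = 12379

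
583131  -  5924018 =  - 5340887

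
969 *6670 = 6463230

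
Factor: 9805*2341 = 22953505= 5^1*37^1*53^1*2341^1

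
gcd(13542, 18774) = 6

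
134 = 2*67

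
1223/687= 1223/687 = 1.78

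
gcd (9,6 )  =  3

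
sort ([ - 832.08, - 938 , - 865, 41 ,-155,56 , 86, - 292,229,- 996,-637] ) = [ - 996,- 938,  -  865, - 832.08, - 637, - 292, - 155,41,56, 86,229]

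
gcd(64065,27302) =1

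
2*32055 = 64110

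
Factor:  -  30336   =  -2^7*3^1*79^1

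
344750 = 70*4925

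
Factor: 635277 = 3^1*367^1* 577^1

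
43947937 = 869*50573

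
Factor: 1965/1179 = 5/3=3^( - 1 )*5^1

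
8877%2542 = 1251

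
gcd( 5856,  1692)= 12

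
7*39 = 273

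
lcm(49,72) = 3528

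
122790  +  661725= 784515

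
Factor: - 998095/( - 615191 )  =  5^1*7^1*101^ ( - 1)*6091^ ( - 1)*28517^1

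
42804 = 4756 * 9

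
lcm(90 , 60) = 180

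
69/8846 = 69/8846 = 0.01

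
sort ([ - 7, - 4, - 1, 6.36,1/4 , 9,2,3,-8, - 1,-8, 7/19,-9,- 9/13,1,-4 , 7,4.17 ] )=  [ - 9,-8, - 8, - 7, -4,-4 , - 1,-1, - 9/13,1/4,7/19, 1,  2, 3,4.17,6.36,7,  9]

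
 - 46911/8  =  -46911/8 =-5863.88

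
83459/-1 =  - 83459+0/1 = -83459.00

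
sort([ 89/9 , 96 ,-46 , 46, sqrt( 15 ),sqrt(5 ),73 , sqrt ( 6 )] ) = [ - 46 , sqrt( 5),sqrt( 6), sqrt( 15),89/9 , 46 , 73, 96 ]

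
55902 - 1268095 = -1212193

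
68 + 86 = 154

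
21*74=1554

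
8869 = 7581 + 1288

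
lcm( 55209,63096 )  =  441672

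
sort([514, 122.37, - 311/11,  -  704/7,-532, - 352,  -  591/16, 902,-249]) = [  -  532, - 352, - 249,-704/7,-591/16, - 311/11 , 122.37,514,902]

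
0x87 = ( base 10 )135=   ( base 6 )343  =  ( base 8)207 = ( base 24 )5f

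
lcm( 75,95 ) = 1425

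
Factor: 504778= 2^1*67^1*3767^1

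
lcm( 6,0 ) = 0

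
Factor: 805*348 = 280140 = 2^2*3^1*5^1*7^1*23^1*29^1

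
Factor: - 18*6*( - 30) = 3240 =2^3*3^4*5^1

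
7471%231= 79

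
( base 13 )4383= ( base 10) 9402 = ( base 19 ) 170G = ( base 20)13a2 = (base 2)10010010111010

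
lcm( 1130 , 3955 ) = 7910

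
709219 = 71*9989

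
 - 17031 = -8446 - 8585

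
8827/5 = 8827/5  =  1765.40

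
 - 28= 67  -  95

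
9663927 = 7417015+2246912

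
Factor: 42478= 2^1*67^1*317^1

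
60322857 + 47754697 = 108077554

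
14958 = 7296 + 7662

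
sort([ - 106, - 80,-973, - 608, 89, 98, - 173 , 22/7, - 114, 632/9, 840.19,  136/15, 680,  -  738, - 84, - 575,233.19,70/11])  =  [ - 973,  -  738, - 608,- 575  , - 173, - 114,- 106, - 84, - 80,22/7, 70/11,136/15,632/9,  89, 98,233.19, 680, 840.19]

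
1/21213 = 1/21213 =0.00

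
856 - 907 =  - 51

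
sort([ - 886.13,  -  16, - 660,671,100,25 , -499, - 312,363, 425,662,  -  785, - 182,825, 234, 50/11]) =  [-886.13,-785, -660  , - 499,  -  312, -182, - 16, 50/11,25,100,234,  363, 425, 662, 671,825]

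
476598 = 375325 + 101273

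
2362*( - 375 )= - 885750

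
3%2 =1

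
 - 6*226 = - 1356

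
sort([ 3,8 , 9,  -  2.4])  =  [ - 2.4,  3, 8, 9]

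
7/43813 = 1/6259=0.00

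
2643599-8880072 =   -  6236473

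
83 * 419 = 34777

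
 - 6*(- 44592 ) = 267552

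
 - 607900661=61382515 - 669283176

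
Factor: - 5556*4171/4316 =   -  5793519/1079 = - 3^1*13^(-1)*43^1*83^( - 1) *97^1 * 463^1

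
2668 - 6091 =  - 3423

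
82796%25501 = 6293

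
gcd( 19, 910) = 1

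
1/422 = 1/422 = 0.00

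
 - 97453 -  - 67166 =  - 30287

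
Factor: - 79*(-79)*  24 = 2^3*3^1*79^2 = 149784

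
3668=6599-2931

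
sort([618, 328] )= [328,  618 ]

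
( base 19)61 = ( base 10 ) 115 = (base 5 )430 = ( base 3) 11021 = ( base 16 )73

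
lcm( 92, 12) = 276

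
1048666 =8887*118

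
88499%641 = 41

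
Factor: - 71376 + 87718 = 16342= 2^1*8171^1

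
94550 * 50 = 4727500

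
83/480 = 83/480 = 0.17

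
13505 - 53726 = - 40221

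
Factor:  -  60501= -3^1 * 7^1* 43^1*67^1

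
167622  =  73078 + 94544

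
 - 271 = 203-474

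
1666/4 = 416 + 1/2  =  416.50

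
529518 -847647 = - 318129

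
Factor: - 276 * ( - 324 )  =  89424= 2^4*3^5* 23^1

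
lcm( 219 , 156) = 11388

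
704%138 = 14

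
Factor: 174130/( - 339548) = -7915/15434 = - 2^( - 1)*5^1*1583^1*7717^ ( -1)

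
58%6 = 4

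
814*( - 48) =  - 39072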